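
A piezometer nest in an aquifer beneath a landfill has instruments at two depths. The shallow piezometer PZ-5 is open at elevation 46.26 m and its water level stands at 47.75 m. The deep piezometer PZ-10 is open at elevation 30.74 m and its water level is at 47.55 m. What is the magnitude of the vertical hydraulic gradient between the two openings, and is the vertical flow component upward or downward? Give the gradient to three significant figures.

Total head at PZ-5: h = 47.75 m (water level in the standpipe).
Total head at PZ-10: h = 47.55 m.
Δh = h(PZ-5) − h(PZ-10) = 47.75 − 47.55 = 0.20 m.
Vertical separation Δz = 46.26 − 30.74 = 15.52 m.
|i_v| = |Δh| / Δz = 0.20 / 15.52 = 0.0129.
Head is higher in the shallow piezometer, so vertical flow is downward (recharge condition).

|i_v| ≈ 0.0129; vertical flow is downward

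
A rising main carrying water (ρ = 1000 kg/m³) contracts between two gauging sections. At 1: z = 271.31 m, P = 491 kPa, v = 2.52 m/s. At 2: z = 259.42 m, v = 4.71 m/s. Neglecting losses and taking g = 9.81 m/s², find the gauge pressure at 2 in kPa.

P₂ ≈ 600 kPa

Pressure head at 1: ψ₁ = P₁/(ρg) = 491×1000 / (1000 × 9.81) = 50.05 m.
Velocity heads: v₁²/2g = 2.52²/19.62 = 0.324 m; v₂²/2g = 4.71²/19.62 = 1.131 m.
Total head H = z₁ + ψ₁ + v₁²/2g = 271.31 + 50.05 + 0.324 = 321.68 m.
ψ₂ = H − z₂ − v₂²/2g = 321.68 − 259.42 − 1.131 = 61.13 m.
P₂ = ρgψ₂ = 1000 × 9.81 × 61.13 ≈ 600 kPa.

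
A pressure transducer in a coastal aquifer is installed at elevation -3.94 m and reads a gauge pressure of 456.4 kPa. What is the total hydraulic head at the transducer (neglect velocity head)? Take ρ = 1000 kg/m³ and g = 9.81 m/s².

ψ = P/(ρg) = 456.4×1000 / (1000 × 9.81) = 46.52 m.
h = z + ψ = -3.94 + 46.52 = 42.58 m.

h ≈ 42.58 m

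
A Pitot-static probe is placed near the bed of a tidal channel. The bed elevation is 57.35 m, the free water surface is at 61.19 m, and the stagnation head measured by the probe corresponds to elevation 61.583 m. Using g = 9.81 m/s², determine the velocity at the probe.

Near the bed, under hydrostatic conditions, the piezometric head (z + ψ) equals the free-surface elevation, 61.19 m.
Velocity head = total − piezometric = 61.583 − 61.19 = 0.393 m.
v = √(2g·h_v) = √(2 × 9.81 × 0.393) = 2.78 m/s.

v ≈ 2.78 m/s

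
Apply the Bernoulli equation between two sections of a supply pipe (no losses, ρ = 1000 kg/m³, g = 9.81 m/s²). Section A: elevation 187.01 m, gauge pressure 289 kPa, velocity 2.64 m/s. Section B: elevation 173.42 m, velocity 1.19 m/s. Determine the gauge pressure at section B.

Pressure head at A: ψ₁ = P₁/(ρg) = 289×1000 / (1000 × 9.81) = 29.46 m.
Velocity heads: v₁²/2g = 2.64²/19.62 = 0.355 m; v₂²/2g = 1.19²/19.62 = 0.072 m.
Total head H = z₁ + ψ₁ + v₁²/2g = 187.01 + 29.46 + 0.355 = 216.82 m.
ψ₂ = H − z₂ − v₂²/2g = 216.82 − 173.42 − 0.072 = 43.33 m.
P₂ = ρgψ₂ = 1000 × 9.81 × 43.33 ≈ 425 kPa.

P₂ ≈ 425 kPa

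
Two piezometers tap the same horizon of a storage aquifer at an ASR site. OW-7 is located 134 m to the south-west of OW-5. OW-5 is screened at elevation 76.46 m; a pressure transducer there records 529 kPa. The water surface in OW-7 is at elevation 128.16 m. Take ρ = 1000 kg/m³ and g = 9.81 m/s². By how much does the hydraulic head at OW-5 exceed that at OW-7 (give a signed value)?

Pressure head at OW-5: ψ = P/(ρg) = 529×1000 / (1000 × 9.81) = 53.92 m.
Total head at OW-5: h = z + ψ = 76.46 + 53.92 = 130.38 m.
Total head at OW-7: h = 128.16 m (water level in the piezometer is the total head).
Head difference: h(OW-5) − h(OW-7) = 130.38 − 128.16 = 2.22 m.

Δh ≈ 2.22 m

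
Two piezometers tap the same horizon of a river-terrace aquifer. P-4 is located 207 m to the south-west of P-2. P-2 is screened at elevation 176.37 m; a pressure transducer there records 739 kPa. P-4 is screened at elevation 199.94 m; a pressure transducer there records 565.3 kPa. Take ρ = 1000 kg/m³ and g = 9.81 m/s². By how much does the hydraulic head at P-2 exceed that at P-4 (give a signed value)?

Pressure head at P-2: ψ = P/(ρg) = 739×1000 / (1000 × 9.81) = 75.33 m.
Total head at P-2: h = z + ψ = 176.37 + 75.33 = 251.70 m.
Pressure head at P-4: ψ = P/(ρg) = 565.3×1000 / (1000 × 9.81) = 57.62 m.
Total head at P-4: h = z + ψ = 199.94 + 57.62 = 257.56 m.
Head difference: h(P-2) − h(P-4) = 251.70 − 257.56 = -5.86 m.

Δh ≈ -5.86 m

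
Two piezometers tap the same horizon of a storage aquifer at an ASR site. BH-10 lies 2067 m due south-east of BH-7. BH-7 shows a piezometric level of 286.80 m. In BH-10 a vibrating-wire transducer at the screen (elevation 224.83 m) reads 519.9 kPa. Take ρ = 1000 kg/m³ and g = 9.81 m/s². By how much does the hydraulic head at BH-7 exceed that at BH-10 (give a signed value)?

Δh ≈ 8.97 m

Total head at BH-7: h = 286.80 m (water level in the piezometer is the total head).
Pressure head at BH-10: ψ = P/(ρg) = 519.9×1000 / (1000 × 9.81) = 53.00 m.
Total head at BH-10: h = z + ψ = 224.83 + 53.00 = 277.83 m.
Head difference: h(BH-7) − h(BH-10) = 286.80 − 277.83 = 8.97 m.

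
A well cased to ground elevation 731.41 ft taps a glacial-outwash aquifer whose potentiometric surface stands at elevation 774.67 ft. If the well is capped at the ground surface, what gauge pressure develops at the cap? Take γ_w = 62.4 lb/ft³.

P ≈ 18.7 psi

Head above the cap: Δh = 774.67 − 731.41 = 43.26 ft.
P = γΔh/144 = 62.4 × 43.26 / 144 = 18.7 psi.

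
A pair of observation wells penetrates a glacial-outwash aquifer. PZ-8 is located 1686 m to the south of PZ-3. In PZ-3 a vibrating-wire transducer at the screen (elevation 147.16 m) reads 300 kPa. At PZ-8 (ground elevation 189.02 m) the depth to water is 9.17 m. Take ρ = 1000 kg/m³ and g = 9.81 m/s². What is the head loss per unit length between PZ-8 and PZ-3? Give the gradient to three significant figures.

Pressure head at PZ-3: ψ = P/(ρg) = 300×1000 / (1000 × 9.81) = 30.58 m.
Total head at PZ-3: h = z + ψ = 147.16 + 30.58 = 177.74 m.
Total head at PZ-8: h = 189.02 − 9.17 = 179.85 m.
Head difference: h(PZ-3) − h(PZ-8) = 177.74 − 179.85 = -2.11 m.
Hydraulic gradient: i = |Δh| / L = 2.11 / 1686 = 0.00125.

i ≈ 0.00125 m/m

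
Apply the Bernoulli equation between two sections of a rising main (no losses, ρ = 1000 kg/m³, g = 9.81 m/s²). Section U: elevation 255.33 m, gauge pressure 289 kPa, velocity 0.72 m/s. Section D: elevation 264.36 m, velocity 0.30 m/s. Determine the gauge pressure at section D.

Pressure head at U: ψ₁ = P₁/(ρg) = 289×1000 / (1000 × 9.81) = 29.46 m.
Velocity heads: v₁²/2g = 0.72²/19.62 = 0.026 m; v₂²/2g = 0.30²/19.62 = 0.005 m.
Total head H = z₁ + ψ₁ + v₁²/2g = 255.33 + 29.46 + 0.026 = 284.82 m.
ψ₂ = H − z₂ − v₂²/2g = 284.82 − 264.36 − 0.005 = 20.45 m.
P₂ = ρgψ₂ = 1000 × 9.81 × 20.45 ≈ 201 kPa.

P₂ ≈ 201 kPa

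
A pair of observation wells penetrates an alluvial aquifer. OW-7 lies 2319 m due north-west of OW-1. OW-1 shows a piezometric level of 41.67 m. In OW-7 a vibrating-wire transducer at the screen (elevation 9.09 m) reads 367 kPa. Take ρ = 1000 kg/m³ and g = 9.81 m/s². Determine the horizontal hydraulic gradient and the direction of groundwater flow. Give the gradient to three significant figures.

i ≈ 0.00208; groundwater flows toward the south-east

Total head at OW-1: h = 41.67 m (water level in the piezometer is the total head).
Pressure head at OW-7: ψ = P/(ρg) = 367×1000 / (1000 × 9.81) = 37.41 m.
Total head at OW-7: h = z + ψ = 9.09 + 37.41 = 46.50 m.
Head difference: h(OW-1) − h(OW-7) = 41.67 − 46.50 = -4.83 m.
Hydraulic gradient: i = |Δh| / L = 4.83 / 2319 = 0.00208.
Flow is from higher to lower head: from OW-7 toward OW-1, i.e. toward the south-east.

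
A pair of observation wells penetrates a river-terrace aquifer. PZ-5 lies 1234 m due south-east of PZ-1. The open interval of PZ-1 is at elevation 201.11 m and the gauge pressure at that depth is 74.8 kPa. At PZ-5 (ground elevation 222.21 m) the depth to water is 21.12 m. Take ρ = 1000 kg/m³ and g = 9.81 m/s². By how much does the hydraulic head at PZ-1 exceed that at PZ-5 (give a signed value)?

Δh ≈ 7.64 m

Pressure head at PZ-1: ψ = P/(ρg) = 74.8×1000 / (1000 × 9.81) = 7.62 m.
Total head at PZ-1: h = z + ψ = 201.11 + 7.62 = 208.73 m.
Total head at PZ-5: h = 222.21 − 21.12 = 201.09 m.
Head difference: h(PZ-1) − h(PZ-5) = 208.73 − 201.09 = 7.64 m.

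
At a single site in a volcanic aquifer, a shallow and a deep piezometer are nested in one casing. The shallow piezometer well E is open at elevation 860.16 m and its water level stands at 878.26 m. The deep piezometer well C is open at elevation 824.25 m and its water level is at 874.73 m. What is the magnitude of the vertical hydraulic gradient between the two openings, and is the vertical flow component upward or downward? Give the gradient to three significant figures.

Total head at well E: h = 878.26 m (water level in the standpipe).
Total head at well C: h = 874.73 m.
Δh = h(well E) − h(well C) = 878.26 − 874.73 = 3.53 m.
Vertical separation Δz = 860.16 − 824.25 = 35.91 m.
|i_v| = |Δh| / Δz = 3.53 / 35.91 = 0.0983.
Head is higher in the shallow piezometer, so vertical flow is downward (recharge condition).

|i_v| ≈ 0.0983; vertical flow is downward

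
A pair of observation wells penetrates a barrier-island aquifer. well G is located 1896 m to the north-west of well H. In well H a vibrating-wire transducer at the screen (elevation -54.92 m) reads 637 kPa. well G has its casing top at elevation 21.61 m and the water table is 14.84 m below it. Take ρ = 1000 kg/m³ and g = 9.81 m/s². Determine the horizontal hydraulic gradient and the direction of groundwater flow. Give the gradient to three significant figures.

Pressure head at well H: ψ = P/(ρg) = 637×1000 / (1000 × 9.81) = 64.93 m.
Total head at well H: h = z + ψ = -54.92 + 64.93 = 10.01 m.
Total head at well G: h = 21.61 − 14.84 = 6.77 m.
Head difference: h(well H) − h(well G) = 10.01 − 6.77 = 3.24 m.
Hydraulic gradient: i = |Δh| / L = 3.24 / 1896 = 0.00171.
Flow is from higher to lower head: from well H toward well G, i.e. toward the north-west.

i ≈ 0.00171; groundwater flows toward the north-west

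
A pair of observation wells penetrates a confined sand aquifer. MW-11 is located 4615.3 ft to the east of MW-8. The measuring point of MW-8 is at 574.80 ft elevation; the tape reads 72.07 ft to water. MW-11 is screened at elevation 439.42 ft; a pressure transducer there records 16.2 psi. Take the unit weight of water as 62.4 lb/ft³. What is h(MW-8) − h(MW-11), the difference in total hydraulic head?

Δh ≈ 25.93 ft

Total head at MW-8: h = 574.80 − 72.07 = 502.73 ft.
Pressure head at MW-11: ψ = 144·P/γ = 144 × 16.2 / 62.4 = 37.38 ft.
Total head at MW-11: h = z + ψ = 439.42 + 37.38 = 476.80 ft.
Head difference: h(MW-8) − h(MW-11) = 502.73 − 476.80 = 25.93 ft.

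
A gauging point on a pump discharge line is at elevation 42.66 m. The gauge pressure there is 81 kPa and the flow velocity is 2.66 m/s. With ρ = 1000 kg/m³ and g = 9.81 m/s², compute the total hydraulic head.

h ≈ 51.28 m

Pressure head ψ = P/(ρg) = 81×1000 / (1000 × 9.81) = 8.26 m.
Velocity head = v²/(2g) = 2.66² / (2 × 9.81) = 0.361 m.
h = z + ψ + v²/(2g) = 42.66 + 8.26 + 0.361 = 51.28 m.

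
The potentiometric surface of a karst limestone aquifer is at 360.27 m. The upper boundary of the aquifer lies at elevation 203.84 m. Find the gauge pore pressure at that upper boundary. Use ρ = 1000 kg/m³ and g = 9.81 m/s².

Pressure head at the aquifer top: ψ = h − z = 360.27 − 203.84 = 156.43 m.
P = ρgψ = 1000 × 9.81 × 156.43 = 1534578 Pa ≈ 1530 kPa.

P ≈ 1530 kPa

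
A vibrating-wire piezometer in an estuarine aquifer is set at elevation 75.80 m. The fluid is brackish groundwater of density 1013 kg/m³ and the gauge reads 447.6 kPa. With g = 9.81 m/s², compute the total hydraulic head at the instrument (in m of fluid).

ψ = P/(ρg) = 447.6×1000 / (1013 × 9.81) = 45.04 m.
h = z + ψ = 75.80 + 45.04 = 120.84 m.

h ≈ 120.84 m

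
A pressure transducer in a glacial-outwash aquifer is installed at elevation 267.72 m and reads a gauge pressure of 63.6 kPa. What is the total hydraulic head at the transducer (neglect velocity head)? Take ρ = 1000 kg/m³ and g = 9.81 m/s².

ψ = P/(ρg) = 63.6×1000 / (1000 × 9.81) = 6.48 m.
h = z + ψ = 267.72 + 6.48 = 274.20 m.

h ≈ 274.20 m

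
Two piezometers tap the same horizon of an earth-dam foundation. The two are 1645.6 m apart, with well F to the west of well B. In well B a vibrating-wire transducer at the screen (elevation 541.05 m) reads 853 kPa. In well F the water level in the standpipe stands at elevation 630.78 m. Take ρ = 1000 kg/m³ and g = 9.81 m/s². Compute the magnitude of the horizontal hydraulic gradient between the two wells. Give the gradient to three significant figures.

i ≈ 0.00169

Pressure head at well B: ψ = P/(ρg) = 853×1000 / (1000 × 9.81) = 86.95 m.
Total head at well B: h = z + ψ = 541.05 + 86.95 = 628.00 m.
Total head at well F: h = 630.78 m (water level in the piezometer is the total head).
Head difference: h(well B) − h(well F) = 628.00 − 630.78 = -2.78 m.
Hydraulic gradient: i = |Δh| / L = 2.78 / 1645.6 = 0.00169.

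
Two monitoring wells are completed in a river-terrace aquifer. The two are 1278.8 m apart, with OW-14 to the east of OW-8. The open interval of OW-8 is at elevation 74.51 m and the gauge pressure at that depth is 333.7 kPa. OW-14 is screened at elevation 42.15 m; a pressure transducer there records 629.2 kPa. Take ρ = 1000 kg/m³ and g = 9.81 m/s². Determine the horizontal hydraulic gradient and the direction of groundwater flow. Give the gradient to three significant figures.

i ≈ 0.00175; groundwater flows toward the east

Pressure head at OW-8: ψ = P/(ρg) = 333.7×1000 / (1000 × 9.81) = 34.02 m.
Total head at OW-8: h = z + ψ = 74.51 + 34.02 = 108.53 m.
Pressure head at OW-14: ψ = P/(ρg) = 629.2×1000 / (1000 × 9.81) = 64.14 m.
Total head at OW-14: h = z + ψ = 42.15 + 64.14 = 106.29 m.
Head difference: h(OW-8) − h(OW-14) = 108.53 − 106.29 = 2.24 m.
Hydraulic gradient: i = |Δh| / L = 2.24 / 1278.8 = 0.00175.
Flow is from higher to lower head: from OW-8 toward OW-14, i.e. toward the east.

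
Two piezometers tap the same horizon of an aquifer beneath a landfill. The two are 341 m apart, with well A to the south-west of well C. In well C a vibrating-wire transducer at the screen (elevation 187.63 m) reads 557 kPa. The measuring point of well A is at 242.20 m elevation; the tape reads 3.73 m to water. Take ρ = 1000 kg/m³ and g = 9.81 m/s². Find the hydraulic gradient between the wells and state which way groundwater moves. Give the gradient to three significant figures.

Pressure head at well C: ψ = P/(ρg) = 557×1000 / (1000 × 9.81) = 56.78 m.
Total head at well C: h = z + ψ = 187.63 + 56.78 = 244.41 m.
Total head at well A: h = 242.20 − 3.73 = 238.47 m.
Head difference: h(well C) − h(well A) = 244.41 − 238.47 = 5.94 m.
Hydraulic gradient: i = |Δh| / L = 5.94 / 341 = 0.0174.
Flow is from higher to lower head: from well C toward well A, i.e. toward the south-west.

i ≈ 0.0174; groundwater flows toward the south-west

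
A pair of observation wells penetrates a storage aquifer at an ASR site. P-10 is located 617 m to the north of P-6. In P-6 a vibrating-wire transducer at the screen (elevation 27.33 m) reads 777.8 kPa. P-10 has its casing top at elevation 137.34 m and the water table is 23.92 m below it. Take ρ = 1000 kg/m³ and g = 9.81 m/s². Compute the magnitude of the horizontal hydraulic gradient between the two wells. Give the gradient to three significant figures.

i ≈ 0.0110

Pressure head at P-6: ψ = P/(ρg) = 777.8×1000 / (1000 × 9.81) = 79.29 m.
Total head at P-6: h = z + ψ = 27.33 + 79.29 = 106.62 m.
Total head at P-10: h = 137.34 − 23.92 = 113.42 m.
Head difference: h(P-6) − h(P-10) = 106.62 − 113.42 = -6.80 m.
Hydraulic gradient: i = |Δh| / L = 6.80 / 617 = 0.0110.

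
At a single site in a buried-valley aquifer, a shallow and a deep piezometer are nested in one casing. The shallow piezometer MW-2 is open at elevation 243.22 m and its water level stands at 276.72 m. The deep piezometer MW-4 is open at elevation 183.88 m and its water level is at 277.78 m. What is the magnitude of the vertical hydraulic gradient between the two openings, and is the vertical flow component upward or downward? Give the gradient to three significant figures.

Total head at MW-2: h = 276.72 m (water level in the standpipe).
Total head at MW-4: h = 277.78 m.
Δh = h(MW-2) − h(MW-4) = 276.72 − 277.78 = -1.06 m.
Vertical separation Δz = 243.22 − 183.88 = 59.34 m.
|i_v| = |Δh| / Δz = 1.06 / 59.34 = 0.0179.
Head is higher in the deep piezometer, so vertical flow is upward (discharge condition).

|i_v| ≈ 0.0179; vertical flow is upward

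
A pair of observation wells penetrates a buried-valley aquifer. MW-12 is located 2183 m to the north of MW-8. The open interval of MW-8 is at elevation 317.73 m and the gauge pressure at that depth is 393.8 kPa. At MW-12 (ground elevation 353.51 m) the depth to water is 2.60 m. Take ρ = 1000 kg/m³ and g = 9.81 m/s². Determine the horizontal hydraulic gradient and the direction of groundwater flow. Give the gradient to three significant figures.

Pressure head at MW-8: ψ = P/(ρg) = 393.8×1000 / (1000 × 9.81) = 40.14 m.
Total head at MW-8: h = z + ψ = 317.73 + 40.14 = 357.87 m.
Total head at MW-12: h = 353.51 − 2.60 = 350.91 m.
Head difference: h(MW-8) − h(MW-12) = 357.87 − 350.91 = 6.96 m.
Hydraulic gradient: i = |Δh| / L = 6.96 / 2183 = 0.00319.
Flow is from higher to lower head: from MW-8 toward MW-12, i.e. toward the north.

i ≈ 0.00319; groundwater flows toward the north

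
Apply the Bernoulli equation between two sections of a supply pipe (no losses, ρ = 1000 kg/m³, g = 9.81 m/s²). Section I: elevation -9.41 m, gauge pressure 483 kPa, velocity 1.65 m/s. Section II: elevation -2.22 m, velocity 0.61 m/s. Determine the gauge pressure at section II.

Pressure head at I: ψ₁ = P₁/(ρg) = 483×1000 / (1000 × 9.81) = 49.24 m.
Velocity heads: v₁²/2g = 1.65²/19.62 = 0.139 m; v₂²/2g = 0.61²/19.62 = 0.019 m.
Total head H = z₁ + ψ₁ + v₁²/2g = -9.41 + 49.24 + 0.139 = 39.97 m.
ψ₂ = H − z₂ − v₂²/2g = 39.97 − (-2.22) − 0.019 = 42.17 m.
P₂ = ρgψ₂ = 1000 × 9.81 × 42.17 ≈ 414 kPa.

P₂ ≈ 414 kPa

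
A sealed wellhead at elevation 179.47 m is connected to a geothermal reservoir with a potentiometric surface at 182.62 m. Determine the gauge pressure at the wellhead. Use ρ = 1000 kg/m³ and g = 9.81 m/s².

P ≈ 30.9 kPa

Head above the cap: Δh = 182.62 − 179.47 = 3.15 m.
P = ρgΔh = 1000 × 9.81 × 3.15 = 30902 Pa ≈ 30.9 kPa.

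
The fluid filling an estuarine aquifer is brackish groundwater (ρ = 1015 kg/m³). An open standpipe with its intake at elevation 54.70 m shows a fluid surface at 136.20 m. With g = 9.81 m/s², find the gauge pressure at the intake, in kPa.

Pressure head ψ = h − z = 136.20 − 54.70 = 81.50 m.
P = ρgψ = 1015 × 9.81 × 81.50 = 811508 Pa ≈ 812 kPa.

P ≈ 812 kPa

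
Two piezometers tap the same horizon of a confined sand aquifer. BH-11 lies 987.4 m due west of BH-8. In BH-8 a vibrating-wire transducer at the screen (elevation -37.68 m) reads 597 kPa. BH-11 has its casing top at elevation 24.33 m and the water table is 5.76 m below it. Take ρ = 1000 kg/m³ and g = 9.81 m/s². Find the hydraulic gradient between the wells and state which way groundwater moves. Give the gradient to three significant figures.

i ≈ 0.00467; groundwater flows toward the west

Pressure head at BH-8: ψ = P/(ρg) = 597×1000 / (1000 × 9.81) = 60.86 m.
Total head at BH-8: h = z + ψ = -37.68 + 60.86 = 23.18 m.
Total head at BH-11: h = 24.33 − 5.76 = 18.57 m.
Head difference: h(BH-8) − h(BH-11) = 23.18 − 18.57 = 4.61 m.
Hydraulic gradient: i = |Δh| / L = 4.61 / 987.4 = 0.00467.
Flow is from higher to lower head: from BH-8 toward BH-11, i.e. toward the west.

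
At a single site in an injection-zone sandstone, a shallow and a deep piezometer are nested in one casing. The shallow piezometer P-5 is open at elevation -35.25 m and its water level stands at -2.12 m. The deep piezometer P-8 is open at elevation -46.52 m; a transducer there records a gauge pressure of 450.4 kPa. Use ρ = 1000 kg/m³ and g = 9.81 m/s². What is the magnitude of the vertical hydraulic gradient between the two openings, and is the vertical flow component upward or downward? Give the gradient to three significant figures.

|i_v| ≈ 0.134; vertical flow is upward

Total head at P-5: h = -2.12 m (water level in the standpipe).
Pressure head at P-8: ψ = P/(ρg) = 450.4×1000 / (1000 × 9.81) = 45.91 m.
Total head at P-8: h = z + ψ = -46.52 + 45.91 = -0.61 m.
Δh = h(P-5) − h(P-8) = -2.12 − (-0.61) = -1.51 m.
Vertical separation Δz = -35.25 − (-46.52) = 11.27 m.
|i_v| = |Δh| / Δz = 1.51 / 11.27 = 0.134.
Head is higher in the deep piezometer, so vertical flow is upward (discharge condition).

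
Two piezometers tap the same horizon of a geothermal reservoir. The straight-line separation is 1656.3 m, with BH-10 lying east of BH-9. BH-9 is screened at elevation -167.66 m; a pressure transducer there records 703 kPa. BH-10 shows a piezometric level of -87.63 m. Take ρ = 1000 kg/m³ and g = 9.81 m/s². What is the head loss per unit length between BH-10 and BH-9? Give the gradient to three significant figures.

Pressure head at BH-9: ψ = P/(ρg) = 703×1000 / (1000 × 9.81) = 71.66 m.
Total head at BH-9: h = z + ψ = -167.66 + 71.66 = -96.00 m.
Total head at BH-10: h = -87.63 m (water level in the piezometer is the total head).
Head difference: h(BH-9) − h(BH-10) = -96.00 − (-87.63) = -8.37 m.
Hydraulic gradient: i = |Δh| / L = 8.37 / 1656.3 = 0.00505.

i ≈ 0.00505 m/m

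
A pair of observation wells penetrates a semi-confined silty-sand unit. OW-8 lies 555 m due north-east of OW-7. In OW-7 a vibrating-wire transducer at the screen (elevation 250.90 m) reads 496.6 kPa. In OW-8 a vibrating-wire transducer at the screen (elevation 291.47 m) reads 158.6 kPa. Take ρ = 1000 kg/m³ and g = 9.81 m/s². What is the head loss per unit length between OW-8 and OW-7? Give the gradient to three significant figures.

Pressure head at OW-7: ψ = P/(ρg) = 496.6×1000 / (1000 × 9.81) = 50.62 m.
Total head at OW-7: h = z + ψ = 250.90 + 50.62 = 301.52 m.
Pressure head at OW-8: ψ = P/(ρg) = 158.6×1000 / (1000 × 9.81) = 16.17 m.
Total head at OW-8: h = z + ψ = 291.47 + 16.17 = 307.64 m.
Head difference: h(OW-7) − h(OW-8) = 301.52 − 307.64 = -6.12 m.
Hydraulic gradient: i = |Δh| / L = 6.12 / 555 = 0.0110.

i ≈ 0.0110 m/m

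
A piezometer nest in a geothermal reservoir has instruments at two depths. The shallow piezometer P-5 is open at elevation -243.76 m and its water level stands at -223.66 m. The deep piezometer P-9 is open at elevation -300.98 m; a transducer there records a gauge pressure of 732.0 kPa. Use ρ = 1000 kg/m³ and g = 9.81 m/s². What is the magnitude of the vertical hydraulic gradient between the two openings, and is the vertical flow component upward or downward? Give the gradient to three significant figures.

|i_v| ≈ 0.0472; vertical flow is downward

Total head at P-5: h = -223.66 m (water level in the standpipe).
Pressure head at P-9: ψ = P/(ρg) = 732.0×1000 / (1000 × 9.81) = 74.62 m.
Total head at P-9: h = z + ψ = -300.98 + 74.62 = -226.36 m.
Δh = h(P-5) − h(P-9) = -223.66 − (-226.36) = 2.70 m.
Vertical separation Δz = -243.76 − (-300.98) = 57.22 m.
|i_v| = |Δh| / Δz = 2.70 / 57.22 = 0.0472.
Head is higher in the shallow piezometer, so vertical flow is downward (recharge condition).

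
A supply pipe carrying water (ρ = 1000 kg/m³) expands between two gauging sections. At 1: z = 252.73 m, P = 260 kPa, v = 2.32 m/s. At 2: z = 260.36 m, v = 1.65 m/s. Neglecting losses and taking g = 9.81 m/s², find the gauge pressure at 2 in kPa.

Pressure head at 1: ψ₁ = P₁/(ρg) = 260×1000 / (1000 × 9.81) = 26.50 m.
Velocity heads: v₁²/2g = 2.32²/19.62 = 0.274 m; v₂²/2g = 1.65²/19.62 = 0.139 m.
Total head H = z₁ + ψ₁ + v₁²/2g = 252.73 + 26.50 + 0.274 = 279.50 m.
ψ₂ = H − z₂ − v₂²/2g = 279.50 − 260.36 − 0.139 = 19.00 m.
P₂ = ρgψ₂ = 1000 × 9.81 × 19.00 ≈ 186 kPa.

P₂ ≈ 186 kPa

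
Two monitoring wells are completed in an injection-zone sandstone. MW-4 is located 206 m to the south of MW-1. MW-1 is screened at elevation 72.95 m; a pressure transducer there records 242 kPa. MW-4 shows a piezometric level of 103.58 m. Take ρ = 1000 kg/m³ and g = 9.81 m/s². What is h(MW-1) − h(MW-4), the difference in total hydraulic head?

Pressure head at MW-1: ψ = P/(ρg) = 242×1000 / (1000 × 9.81) = 24.67 m.
Total head at MW-1: h = z + ψ = 72.95 + 24.67 = 97.62 m.
Total head at MW-4: h = 103.58 m (water level in the piezometer is the total head).
Head difference: h(MW-1) − h(MW-4) = 97.62 − 103.58 = -5.96 m.

Δh ≈ -5.96 m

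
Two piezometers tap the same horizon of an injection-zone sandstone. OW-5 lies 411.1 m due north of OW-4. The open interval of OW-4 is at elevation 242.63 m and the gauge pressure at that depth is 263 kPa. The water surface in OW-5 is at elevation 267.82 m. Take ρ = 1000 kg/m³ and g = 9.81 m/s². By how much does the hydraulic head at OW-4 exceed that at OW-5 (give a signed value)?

Δh ≈ 1.62 m

Pressure head at OW-4: ψ = P/(ρg) = 263×1000 / (1000 × 9.81) = 26.81 m.
Total head at OW-4: h = z + ψ = 242.63 + 26.81 = 269.44 m.
Total head at OW-5: h = 267.82 m (water level in the piezometer is the total head).
Head difference: h(OW-4) − h(OW-5) = 269.44 − 267.82 = 1.62 m.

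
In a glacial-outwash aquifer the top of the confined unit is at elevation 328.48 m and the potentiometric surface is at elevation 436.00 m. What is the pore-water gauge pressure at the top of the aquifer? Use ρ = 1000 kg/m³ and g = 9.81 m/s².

P ≈ 1050 kPa

Pressure head at the aquifer top: ψ = h − z = 436.00 − 328.48 = 107.52 m.
P = ρgψ = 1000 × 9.81 × 107.52 = 1054771 Pa ≈ 1050 kPa.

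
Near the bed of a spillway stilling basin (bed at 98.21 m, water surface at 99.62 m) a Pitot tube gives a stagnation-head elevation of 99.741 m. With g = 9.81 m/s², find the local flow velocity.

v ≈ 1.54 m/s

Near the bed, under hydrostatic conditions, the piezometric head (z + ψ) equals the free-surface elevation, 99.62 m.
Velocity head = total − piezometric = 99.741 − 99.62 = 0.121 m.
v = √(2g·h_v) = √(2 × 9.81 × 0.121) = 1.54 m/s.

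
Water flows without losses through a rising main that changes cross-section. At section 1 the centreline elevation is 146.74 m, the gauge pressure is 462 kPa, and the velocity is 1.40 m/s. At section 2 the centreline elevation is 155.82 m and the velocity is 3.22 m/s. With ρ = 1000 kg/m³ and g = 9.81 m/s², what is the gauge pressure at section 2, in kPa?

P₂ ≈ 369 kPa

Pressure head at 1: ψ₁ = P₁/(ρg) = 462×1000 / (1000 × 9.81) = 47.09 m.
Velocity heads: v₁²/2g = 1.40²/19.62 = 0.100 m; v₂²/2g = 3.22²/19.62 = 0.528 m.
Total head H = z₁ + ψ₁ + v₁²/2g = 146.74 + 47.09 + 0.100 = 193.93 m.
ψ₂ = H − z₂ − v₂²/2g = 193.93 − 155.82 − 0.528 = 37.58 m.
P₂ = ρgψ₂ = 1000 × 9.81 × 37.58 ≈ 369 kPa.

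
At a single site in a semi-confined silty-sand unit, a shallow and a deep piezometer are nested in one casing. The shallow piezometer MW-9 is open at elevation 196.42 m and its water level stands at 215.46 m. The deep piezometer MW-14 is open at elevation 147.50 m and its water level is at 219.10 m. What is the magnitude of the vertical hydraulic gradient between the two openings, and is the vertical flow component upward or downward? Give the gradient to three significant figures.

|i_v| ≈ 0.0744; vertical flow is upward

Total head at MW-9: h = 215.46 m (water level in the standpipe).
Total head at MW-14: h = 219.10 m.
Δh = h(MW-9) − h(MW-14) = 215.46 − 219.10 = -3.64 m.
Vertical separation Δz = 196.42 − 147.50 = 48.92 m.
|i_v| = |Δh| / Δz = 3.64 / 48.92 = 0.0744.
Head is higher in the deep piezometer, so vertical flow is upward (discharge condition).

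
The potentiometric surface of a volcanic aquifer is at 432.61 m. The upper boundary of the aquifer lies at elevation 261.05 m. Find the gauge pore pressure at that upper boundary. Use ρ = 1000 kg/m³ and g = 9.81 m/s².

Pressure head at the aquifer top: ψ = h − z = 432.61 − 261.05 = 171.56 m.
P = ρgψ = 1000 × 9.81 × 171.56 = 1683004 Pa ≈ 1680 kPa.

P ≈ 1680 kPa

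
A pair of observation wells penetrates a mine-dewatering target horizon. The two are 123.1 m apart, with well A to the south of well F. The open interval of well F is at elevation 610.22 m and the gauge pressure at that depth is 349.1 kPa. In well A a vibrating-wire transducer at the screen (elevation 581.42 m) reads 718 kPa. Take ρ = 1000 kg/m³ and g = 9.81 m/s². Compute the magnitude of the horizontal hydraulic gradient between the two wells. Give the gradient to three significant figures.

i ≈ 0.0715

Pressure head at well F: ψ = P/(ρg) = 349.1×1000 / (1000 × 9.81) = 35.59 m.
Total head at well F: h = z + ψ = 610.22 + 35.59 = 645.81 m.
Pressure head at well A: ψ = P/(ρg) = 718×1000 / (1000 × 9.81) = 73.19 m.
Total head at well A: h = z + ψ = 581.42 + 73.19 = 654.61 m.
Head difference: h(well F) − h(well A) = 645.81 − 654.61 = -8.80 m.
Hydraulic gradient: i = |Δh| / L = 8.80 / 123.1 = 0.0715.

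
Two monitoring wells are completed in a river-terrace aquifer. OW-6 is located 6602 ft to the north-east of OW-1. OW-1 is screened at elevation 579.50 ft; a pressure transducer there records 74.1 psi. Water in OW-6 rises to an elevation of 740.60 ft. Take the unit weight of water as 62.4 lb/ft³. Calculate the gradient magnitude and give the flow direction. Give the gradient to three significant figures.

i ≈ 0.00150; groundwater flows toward the north-east

Pressure head at OW-1: ψ = 144·P/γ = 144 × 74.1 / 62.4 = 171.00 ft.
Total head at OW-1: h = z + ψ = 579.50 + 171.00 = 750.50 ft.
Total head at OW-6: h = 740.60 ft (water level in the piezometer is the total head).
Head difference: h(OW-1) − h(OW-6) = 750.50 − 740.60 = 9.90 ft.
Hydraulic gradient: i = |Δh| / L = 9.90 / 6602 = 0.00150.
Flow is from higher to lower head: from OW-1 toward OW-6, i.e. toward the north-east.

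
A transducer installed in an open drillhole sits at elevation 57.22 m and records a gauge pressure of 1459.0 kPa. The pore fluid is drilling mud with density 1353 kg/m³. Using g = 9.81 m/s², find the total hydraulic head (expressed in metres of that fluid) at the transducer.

ψ = P/(ρg) = 1459.0×1000 / (1353 × 9.81) = 109.92 m.
h = z + ψ = 57.22 + 109.92 = 167.14 m.

h ≈ 167.14 m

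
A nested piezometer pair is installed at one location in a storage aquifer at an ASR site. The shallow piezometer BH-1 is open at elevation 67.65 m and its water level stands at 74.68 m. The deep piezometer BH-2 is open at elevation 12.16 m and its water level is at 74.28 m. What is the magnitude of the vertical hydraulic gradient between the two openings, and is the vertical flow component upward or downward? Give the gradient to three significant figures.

Total head at BH-1: h = 74.68 m (water level in the standpipe).
Total head at BH-2: h = 74.28 m.
Δh = h(BH-1) − h(BH-2) = 74.68 − 74.28 = 0.40 m.
Vertical separation Δz = 67.65 − 12.16 = 55.49 m.
|i_v| = |Δh| / Δz = 0.40 / 55.49 = 0.00721.
Head is higher in the shallow piezometer, so vertical flow is downward (recharge condition).

|i_v| ≈ 0.00721; vertical flow is downward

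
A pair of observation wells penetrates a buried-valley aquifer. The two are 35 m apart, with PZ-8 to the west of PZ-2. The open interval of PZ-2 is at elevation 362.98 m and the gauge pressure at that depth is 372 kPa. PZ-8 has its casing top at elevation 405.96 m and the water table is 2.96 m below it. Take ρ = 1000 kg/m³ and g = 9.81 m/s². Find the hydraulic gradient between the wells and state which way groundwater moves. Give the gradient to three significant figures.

Pressure head at PZ-2: ψ = P/(ρg) = 372×1000 / (1000 × 9.81) = 37.92 m.
Total head at PZ-2: h = z + ψ = 362.98 + 37.92 = 400.90 m.
Total head at PZ-8: h = 405.96 − 2.96 = 403.00 m.
Head difference: h(PZ-2) − h(PZ-8) = 400.90 − 403.00 = -2.10 m.
Hydraulic gradient: i = |Δh| / L = 2.10 / 35 = 0.0600.
Flow is from higher to lower head: from PZ-8 toward PZ-2, i.e. toward the east.

i ≈ 0.0600; groundwater flows toward the east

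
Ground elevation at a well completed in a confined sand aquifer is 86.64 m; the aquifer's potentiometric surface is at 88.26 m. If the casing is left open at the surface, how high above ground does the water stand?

≈ 1.62 m above ground

Water rises to the potentiometric surface, so the rise above ground = 88.26 − 86.64 = 1.62 m.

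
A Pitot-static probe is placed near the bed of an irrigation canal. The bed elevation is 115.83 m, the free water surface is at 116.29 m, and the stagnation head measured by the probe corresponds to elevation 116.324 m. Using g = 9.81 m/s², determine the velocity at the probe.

v ≈ 0.817 m/s

Near the bed, under hydrostatic conditions, the piezometric head (z + ψ) equals the free-surface elevation, 116.29 m.
Velocity head = total − piezometric = 116.324 − 116.29 = 0.034 m.
v = √(2g·h_v) = √(2 × 9.81 × 0.034) = 0.817 m/s.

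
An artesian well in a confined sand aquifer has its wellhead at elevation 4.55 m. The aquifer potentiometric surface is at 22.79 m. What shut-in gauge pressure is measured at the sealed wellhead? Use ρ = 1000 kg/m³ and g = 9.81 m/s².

Head above the cap: Δh = 22.79 − 4.55 = 18.24 m.
P = ρgΔh = 1000 × 9.81 × 18.24 = 178934 Pa ≈ 179 kPa.

P ≈ 179 kPa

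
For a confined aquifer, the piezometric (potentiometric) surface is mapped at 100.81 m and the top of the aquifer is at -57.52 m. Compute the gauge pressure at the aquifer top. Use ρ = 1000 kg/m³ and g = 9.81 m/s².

P ≈ 1550 kPa

Pressure head at the aquifer top: ψ = h − z = 100.81 − (-57.52) = 158.33 m.
P = ρgψ = 1000 × 9.81 × 158.33 = 1553217 Pa ≈ 1550 kPa.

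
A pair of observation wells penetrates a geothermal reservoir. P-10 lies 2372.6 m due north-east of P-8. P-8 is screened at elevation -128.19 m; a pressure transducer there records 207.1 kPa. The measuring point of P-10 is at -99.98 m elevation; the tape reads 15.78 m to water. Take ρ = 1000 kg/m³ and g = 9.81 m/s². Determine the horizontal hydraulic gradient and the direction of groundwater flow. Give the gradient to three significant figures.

Pressure head at P-8: ψ = P/(ρg) = 207.1×1000 / (1000 × 9.81) = 21.11 m.
Total head at P-8: h = z + ψ = -128.19 + 21.11 = -107.08 m.
Total head at P-10: h = -99.98 − 15.78 = -115.76 m.
Head difference: h(P-8) − h(P-10) = -107.08 − (-115.76) = 8.68 m.
Hydraulic gradient: i = |Δh| / L = 8.68 / 2372.6 = 0.00366.
Flow is from higher to lower head: from P-8 toward P-10, i.e. toward the north-east.

i ≈ 0.00366; groundwater flows toward the north-east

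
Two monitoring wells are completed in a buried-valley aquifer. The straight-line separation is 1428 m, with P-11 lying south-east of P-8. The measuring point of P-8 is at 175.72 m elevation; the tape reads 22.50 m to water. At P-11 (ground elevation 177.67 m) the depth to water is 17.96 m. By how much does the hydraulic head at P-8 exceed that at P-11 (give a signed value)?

Δh ≈ -6.49 m

Total head at P-8: h = 175.72 − 22.50 = 153.22 m.
Total head at P-11: h = 177.67 − 17.96 = 159.71 m.
Head difference: h(P-8) − h(P-11) = 153.22 − 159.71 = -6.49 m.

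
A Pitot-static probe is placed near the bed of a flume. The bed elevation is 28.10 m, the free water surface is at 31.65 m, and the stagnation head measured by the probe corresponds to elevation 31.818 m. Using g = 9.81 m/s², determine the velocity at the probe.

v ≈ 1.82 m/s

Near the bed, under hydrostatic conditions, the piezometric head (z + ψ) equals the free-surface elevation, 31.65 m.
Velocity head = total − piezometric = 31.818 − 31.65 = 0.168 m.
v = √(2g·h_v) = √(2 × 9.81 × 0.168) = 1.82 m/s.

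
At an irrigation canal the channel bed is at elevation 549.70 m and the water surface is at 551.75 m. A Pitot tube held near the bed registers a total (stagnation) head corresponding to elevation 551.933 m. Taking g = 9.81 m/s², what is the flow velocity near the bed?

v ≈ 1.89 m/s

Near the bed, under hydrostatic conditions, the piezometric head (z + ψ) equals the free-surface elevation, 551.75 m.
Velocity head = total − piezometric = 551.933 − 551.75 = 0.183 m.
v = √(2g·h_v) = √(2 × 9.81 × 0.183) = 1.89 m/s.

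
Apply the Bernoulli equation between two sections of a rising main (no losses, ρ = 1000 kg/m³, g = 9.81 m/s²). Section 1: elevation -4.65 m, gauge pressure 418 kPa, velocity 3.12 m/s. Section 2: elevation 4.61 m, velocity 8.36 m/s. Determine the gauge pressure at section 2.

Pressure head at 1: ψ₁ = P₁/(ρg) = 418×1000 / (1000 × 9.81) = 42.61 m.
Velocity heads: v₁²/2g = 3.12²/19.62 = 0.496 m; v₂²/2g = 8.36²/19.62 = 3.562 m.
Total head H = z₁ + ψ₁ + v₁²/2g = -4.65 + 42.61 + 0.496 = 38.46 m.
ψ₂ = H − z₂ − v₂²/2g = 38.46 − 4.61 − 3.562 = 30.29 m.
P₂ = ρgψ₂ = 1000 × 9.81 × 30.29 ≈ 297 kPa.

P₂ ≈ 297 kPa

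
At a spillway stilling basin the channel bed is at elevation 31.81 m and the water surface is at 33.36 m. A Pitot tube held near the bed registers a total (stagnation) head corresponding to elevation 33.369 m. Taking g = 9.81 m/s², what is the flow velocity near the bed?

Near the bed, under hydrostatic conditions, the piezometric head (z + ψ) equals the free-surface elevation, 33.36 m.
Velocity head = total − piezometric = 33.369 − 33.36 = 0.009 m.
v = √(2g·h_v) = √(2 × 9.81 × 0.009) = 0.420 m/s.

v ≈ 0.420 m/s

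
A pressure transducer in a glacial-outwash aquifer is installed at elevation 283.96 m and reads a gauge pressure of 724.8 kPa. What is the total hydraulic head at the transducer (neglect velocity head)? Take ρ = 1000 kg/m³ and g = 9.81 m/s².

h ≈ 357.84 m

ψ = P/(ρg) = 724.8×1000 / (1000 × 9.81) = 73.88 m.
h = z + ψ = 283.96 + 73.88 = 357.84 m.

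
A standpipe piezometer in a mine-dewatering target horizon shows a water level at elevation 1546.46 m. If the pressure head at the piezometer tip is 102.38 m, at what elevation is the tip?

z ≈ 1444.08 m

z = h − ψ = 1546.46 − 102.38 = 1444.08 m.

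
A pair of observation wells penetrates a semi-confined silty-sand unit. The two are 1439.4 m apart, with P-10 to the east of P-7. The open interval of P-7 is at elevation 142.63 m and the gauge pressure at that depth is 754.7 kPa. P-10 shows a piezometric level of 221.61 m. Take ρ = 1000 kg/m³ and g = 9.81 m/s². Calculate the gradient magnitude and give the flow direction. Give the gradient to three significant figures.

i ≈ 0.00142; groundwater flows toward the west

Pressure head at P-7: ψ = P/(ρg) = 754.7×1000 / (1000 × 9.81) = 76.93 m.
Total head at P-7: h = z + ψ = 142.63 + 76.93 = 219.56 m.
Total head at P-10: h = 221.61 m (water level in the piezometer is the total head).
Head difference: h(P-7) − h(P-10) = 219.56 − 221.61 = -2.05 m.
Hydraulic gradient: i = |Δh| / L = 2.05 / 1439.4 = 0.00142.
Flow is from higher to lower head: from P-10 toward P-7, i.e. toward the west.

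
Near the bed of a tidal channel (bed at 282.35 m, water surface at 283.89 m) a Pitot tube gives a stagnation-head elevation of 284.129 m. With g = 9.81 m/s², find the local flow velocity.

Near the bed, under hydrostatic conditions, the piezometric head (z + ψ) equals the free-surface elevation, 283.89 m.
Velocity head = total − piezometric = 284.129 − 283.89 = 0.239 m.
v = √(2g·h_v) = √(2 × 9.81 × 0.239) = 2.17 m/s.

v ≈ 2.17 m/s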